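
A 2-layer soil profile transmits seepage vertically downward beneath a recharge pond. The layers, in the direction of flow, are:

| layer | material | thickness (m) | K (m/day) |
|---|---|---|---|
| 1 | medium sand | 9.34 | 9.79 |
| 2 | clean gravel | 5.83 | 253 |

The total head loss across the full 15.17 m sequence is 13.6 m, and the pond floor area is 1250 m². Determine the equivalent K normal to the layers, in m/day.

Flow is perpendicular to layering, so the layers act in series and the equivalent K is the thickness-weighted harmonic mean.
Total thickness L = 9.34 + 5.83 = 15.17 m.
Σ(b_i/K_i) = 9.34/9.79 + 5.83/253 = 0.9771 d.
K_eq = L / Σ(b_i/K_i) = 15.17 / 0.9771 = 15.53 m/day.

15.5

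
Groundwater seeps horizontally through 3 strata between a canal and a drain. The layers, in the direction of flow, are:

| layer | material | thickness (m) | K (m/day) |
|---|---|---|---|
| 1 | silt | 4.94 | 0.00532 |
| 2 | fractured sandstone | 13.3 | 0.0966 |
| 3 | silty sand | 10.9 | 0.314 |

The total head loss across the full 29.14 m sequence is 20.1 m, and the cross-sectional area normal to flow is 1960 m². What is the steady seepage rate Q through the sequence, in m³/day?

Flow is perpendicular to layering, so the layers act in series and the equivalent K is the thickness-weighted harmonic mean.
Total thickness L = 4.94 + 13.3 + 10.9 = 29.14 m.
Σ(b_i/K_i) = 4.94/0.00532 + 13.3/0.0966 + 10.9/0.314 = 1101 d.
K_eq = L / Σ(b_i/K_i) = 29.14 / 1101 = 0.02647 m/day.
Q = K_eq · A · (Δh/L) = 0.02647 × 1960 × (20.1/29.14) = 35.78 m³/day.

35.8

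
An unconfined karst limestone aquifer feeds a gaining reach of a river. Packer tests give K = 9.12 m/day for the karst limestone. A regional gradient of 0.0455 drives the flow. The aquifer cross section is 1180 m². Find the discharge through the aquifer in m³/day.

Hydraulic gradient i = 0.0455.
Darcy's law: Q = K · A · i = 9.120 × 1180 × 0.04550 = 489.7 m³/day.

490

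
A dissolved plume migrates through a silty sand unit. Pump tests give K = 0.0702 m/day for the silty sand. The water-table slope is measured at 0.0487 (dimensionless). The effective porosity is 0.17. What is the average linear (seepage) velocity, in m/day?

Hydraulic gradient i = 0.0487.
Darcy flux q = K · i = 0.07020 × 0.04870 = 0.003419 m/day.
Seepage velocity v = q / n_e = 0.003419 / 0.17 = 0.02011 m/day.

0.0201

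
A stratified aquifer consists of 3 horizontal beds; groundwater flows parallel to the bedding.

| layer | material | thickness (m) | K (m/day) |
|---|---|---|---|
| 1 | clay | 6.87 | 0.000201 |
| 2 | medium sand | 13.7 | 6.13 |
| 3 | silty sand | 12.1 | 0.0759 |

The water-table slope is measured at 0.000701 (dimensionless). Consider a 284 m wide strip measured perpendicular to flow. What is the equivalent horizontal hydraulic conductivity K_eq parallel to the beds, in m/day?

Flow is parallel to layering, so each bed carries its own Darcy discharge and the transmissivities add.
Σ(K_i·b_i) = 0.000201×6.87 + 6.13×13.7 + 0.0759×12.1 = 84.90 m²/day.
Total thickness b = 32.67 m, so K_eq = Σ(K_i·b_i)/b = 2.599 m/day.

2.60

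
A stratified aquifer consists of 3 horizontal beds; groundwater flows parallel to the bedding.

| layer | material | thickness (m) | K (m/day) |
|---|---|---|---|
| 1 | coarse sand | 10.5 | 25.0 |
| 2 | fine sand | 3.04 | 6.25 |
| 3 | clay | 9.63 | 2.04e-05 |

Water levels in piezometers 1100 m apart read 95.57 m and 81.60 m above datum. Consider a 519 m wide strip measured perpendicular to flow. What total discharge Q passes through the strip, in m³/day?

1860

Flow is parallel to layering, so each bed carries its own Darcy discharge and the transmissivities add.
Σ(K_i·b_i) = 25.0×10.5 + 6.25×3.04 + 2.04e-05×9.63 = 281.5 m²/day.
Hydraulic gradient i = (95.57 − 81.60) / 1100 = 13.97 / 1100 = 0.01270.
Q = Σ(K_i·b_i) · W · i = 281.5 × 519 × 0.01270 = 1855 m³/day.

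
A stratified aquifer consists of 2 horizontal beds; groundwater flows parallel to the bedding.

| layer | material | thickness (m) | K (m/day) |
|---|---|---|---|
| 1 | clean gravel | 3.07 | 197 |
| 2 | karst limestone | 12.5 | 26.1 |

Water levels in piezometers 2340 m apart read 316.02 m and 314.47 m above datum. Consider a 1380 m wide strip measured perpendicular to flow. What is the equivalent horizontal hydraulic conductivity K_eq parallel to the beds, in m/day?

59.8

Flow is parallel to layering, so each bed carries its own Darcy discharge and the transmissivities add.
Σ(K_i·b_i) = 197×3.07 + 26.1×12.5 = 931.0 m²/day.
Total thickness b = 15.57 m, so K_eq = Σ(K_i·b_i)/b = 59.80 m/day.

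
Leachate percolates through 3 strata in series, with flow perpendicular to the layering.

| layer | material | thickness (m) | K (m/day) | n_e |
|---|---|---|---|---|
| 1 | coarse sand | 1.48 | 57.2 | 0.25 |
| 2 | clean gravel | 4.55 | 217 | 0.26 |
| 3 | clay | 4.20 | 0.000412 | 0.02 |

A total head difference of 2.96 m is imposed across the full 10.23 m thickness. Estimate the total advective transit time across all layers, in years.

15.4

With flow normal to the layers, continuity requires the same specific discharge q through every layer.
Σ(b_i/K_i) = 1.48/57.2 + 4.55/217 + 4.20/0.000412 = 10194 d.
q = Δh / Σ(b_i/K_i) = 2.96 / 10194 = 0.0002904 m/day.
In each layer the seepage velocity is v_i = q/n_i, so the layer transit time is t_i = b_i·n_i / q:
  layer 1 (coarse sand): t_1 = 1.48 × 0.25 / 0.0002904 = 1274 d
  layer 2 (clean gravel): t_2 = 4.55 × 0.26 / 0.0002904 = 4074 d
  layer 3 (clay): t_3 = 4.20 × 0.02 / 0.0002904 = 289.3 d
Total t = Σ t_i = 5638 days = 15.44 years.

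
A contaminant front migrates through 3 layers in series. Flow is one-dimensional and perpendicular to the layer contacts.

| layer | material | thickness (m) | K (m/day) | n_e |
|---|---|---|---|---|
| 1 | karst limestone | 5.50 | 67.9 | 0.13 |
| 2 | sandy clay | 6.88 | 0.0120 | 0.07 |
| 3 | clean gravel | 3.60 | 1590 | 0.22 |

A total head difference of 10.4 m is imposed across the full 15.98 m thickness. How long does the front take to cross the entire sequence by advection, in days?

With flow normal to the layers, continuity requires the same specific discharge q through every layer.
Σ(b_i/K_i) = 5.50/67.9 + 6.88/0.0120 + 3.60/1590 = 573.4 d.
q = Δh / Σ(b_i/K_i) = 10.4 / 573.4 = 0.01814 m/day.
In each layer the seepage velocity is v_i = q/n_i, so the layer transit time is t_i = b_i·n_i / q:
  layer 1 (karst limestone): t_1 = 5.50 × 0.13 / 0.01814 = 39.42 d
  layer 2 (sandy clay): t_2 = 6.88 × 0.07 / 0.01814 = 26.55 d
  layer 3 (clean gravel): t_3 = 3.60 × 0.22 / 0.01814 = 43.67 d
Total t = Σ t_i = 109.6 days.

110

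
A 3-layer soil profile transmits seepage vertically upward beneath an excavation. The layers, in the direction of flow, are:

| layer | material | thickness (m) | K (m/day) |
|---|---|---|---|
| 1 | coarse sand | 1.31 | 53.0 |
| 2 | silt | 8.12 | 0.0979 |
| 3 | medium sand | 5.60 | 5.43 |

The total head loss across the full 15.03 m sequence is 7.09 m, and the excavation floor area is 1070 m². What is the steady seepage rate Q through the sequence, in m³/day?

Flow is perpendicular to layering, so the layers act in series and the equivalent K is the thickness-weighted harmonic mean.
Total thickness L = 1.31 + 8.12 + 5.60 = 15.03 m.
Σ(b_i/K_i) = 1.31/53.0 + 8.12/0.0979 + 5.60/5.43 = 84.00 d.
K_eq = L / Σ(b_i/K_i) = 15.03 / 84.00 = 0.1789 m/day.
Q = K_eq · A · (Δh/L) = 0.1789 × 1070 × (7.09/15.03) = 90.32 m³/day.

90.3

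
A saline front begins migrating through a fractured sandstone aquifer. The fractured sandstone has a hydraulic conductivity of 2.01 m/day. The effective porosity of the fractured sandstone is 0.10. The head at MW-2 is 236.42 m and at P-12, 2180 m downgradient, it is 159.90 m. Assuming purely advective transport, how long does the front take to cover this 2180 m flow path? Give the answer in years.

Hydraulic gradient i = (236.42 − 159.90) / 2180 = 76.52 / 2180 = 0.03510.
Darcy flux q = K · i = 2.010 × 0.03510 = 0.07055 m/day.
Seepage velocity v = q / n_e = 0.07055 / 0.10 = 0.7055 m/day.
Travel time t = L / v = 2180 / 0.7055 = 3090 days = 8.460 years.

8.46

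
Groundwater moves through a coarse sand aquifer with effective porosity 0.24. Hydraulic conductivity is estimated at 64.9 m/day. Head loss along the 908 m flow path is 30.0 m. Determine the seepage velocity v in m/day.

8.93

Hydraulic gradient i = Δh / L = 30.0 / 908 = 0.03304.
Darcy flux q = K · i = 64.90 × 0.03304 = 2.144 m/day.
Seepage velocity v = q / n_e = 2.144 / 0.24 = 8.934 m/day.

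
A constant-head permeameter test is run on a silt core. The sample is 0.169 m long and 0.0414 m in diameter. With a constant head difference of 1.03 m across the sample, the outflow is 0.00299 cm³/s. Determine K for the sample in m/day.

0.0315

Cross-sectional area A = π·(d/2)² = π × (0.0414/2)² = 0.001346 m².
Convert discharge: 0.00299 cm³/s = 2.990e-09 m³/s.
Darcy's law rearranged: K = Q·L / (A·Δh) = 2.990e-09 × 0.169 / (0.001346 × 1.03) = 3.644e-07 m/s = 0.03149 m/day.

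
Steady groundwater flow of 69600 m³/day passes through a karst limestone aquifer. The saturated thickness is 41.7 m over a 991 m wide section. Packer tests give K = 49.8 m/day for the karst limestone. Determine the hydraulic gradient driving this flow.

Cross-sectional area A = 991 × 41.7 = 41325 m².
From Q = K·A·i, i = Q / (K·A) = 69600 / (49.80 × 41325) = 0.03382.

0.0338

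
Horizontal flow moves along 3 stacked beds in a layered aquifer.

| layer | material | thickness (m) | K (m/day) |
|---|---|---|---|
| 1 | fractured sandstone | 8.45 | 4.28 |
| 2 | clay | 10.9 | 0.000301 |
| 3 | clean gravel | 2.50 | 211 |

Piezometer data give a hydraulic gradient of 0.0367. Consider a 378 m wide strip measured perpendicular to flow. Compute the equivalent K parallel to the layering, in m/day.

Flow is parallel to layering, so each bed carries its own Darcy discharge and the transmissivities add.
Σ(K_i·b_i) = 4.28×8.45 + 0.000301×10.9 + 211×2.50 = 563.7 m²/day.
Total thickness b = 21.85 m, so K_eq = Σ(K_i·b_i)/b = 25.80 m/day.

25.8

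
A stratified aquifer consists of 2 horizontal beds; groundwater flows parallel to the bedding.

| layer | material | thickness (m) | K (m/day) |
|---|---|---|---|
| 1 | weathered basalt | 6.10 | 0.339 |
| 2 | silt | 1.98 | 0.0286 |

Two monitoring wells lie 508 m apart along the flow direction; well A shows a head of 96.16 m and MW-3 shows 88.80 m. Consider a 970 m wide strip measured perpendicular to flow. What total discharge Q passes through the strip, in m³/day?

Flow is parallel to layering, so each bed carries its own Darcy discharge and the transmissivities add.
Σ(K_i·b_i) = 0.339×6.10 + 0.0286×1.98 = 2.125 m²/day.
Hydraulic gradient i = (96.16 − 88.80) / 508 = 7.36 / 508 = 0.01449.
Q = Σ(K_i·b_i) · W · i = 2.125 × 970 × 0.01449 = 29.86 m³/day.

29.9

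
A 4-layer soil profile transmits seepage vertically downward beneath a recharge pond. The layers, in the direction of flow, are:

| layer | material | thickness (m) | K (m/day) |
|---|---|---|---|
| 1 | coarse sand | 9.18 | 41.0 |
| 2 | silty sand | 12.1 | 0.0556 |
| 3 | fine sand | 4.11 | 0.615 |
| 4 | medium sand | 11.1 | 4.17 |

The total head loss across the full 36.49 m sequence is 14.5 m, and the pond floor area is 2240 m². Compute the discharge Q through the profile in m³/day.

143

Flow is perpendicular to layering, so the layers act in series and the equivalent K is the thickness-weighted harmonic mean.
Total thickness L = 9.18 + 12.1 + 4.11 + 11.1 = 36.49 m.
Σ(b_i/K_i) = 9.18/41.0 + 12.1/0.0556 + 4.11/0.615 + 11.1/4.17 = 227.2 d.
K_eq = L / Σ(b_i/K_i) = 36.49 / 227.2 = 0.1606 m/day.
Q = K_eq · A · (Δh/L) = 0.1606 × 2240 × (14.5/36.49) = 143.0 m³/day.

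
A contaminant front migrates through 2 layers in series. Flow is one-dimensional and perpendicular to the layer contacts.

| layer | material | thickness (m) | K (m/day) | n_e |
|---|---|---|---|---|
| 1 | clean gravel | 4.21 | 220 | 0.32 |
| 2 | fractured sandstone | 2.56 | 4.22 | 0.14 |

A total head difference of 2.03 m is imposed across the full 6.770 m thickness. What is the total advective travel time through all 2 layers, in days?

With flow normal to the layers, continuity requires the same specific discharge q through every layer.
Σ(b_i/K_i) = 4.21/220 + 2.56/4.22 = 0.6258 d.
q = Δh / Σ(b_i/K_i) = 2.03 / 0.6258 = 3.244 m/day.
In each layer the seepage velocity is v_i = q/n_i, so the layer transit time is t_i = b_i·n_i / q:
  layer 1 (clean gravel): t_1 = 4.21 × 0.32 / 3.244 = 0.4153 d
  layer 2 (fractured sandstone): t_2 = 2.56 × 0.14 / 3.244 = 0.1105 d
Total t = Σ t_i = 0.5258 days.

0.526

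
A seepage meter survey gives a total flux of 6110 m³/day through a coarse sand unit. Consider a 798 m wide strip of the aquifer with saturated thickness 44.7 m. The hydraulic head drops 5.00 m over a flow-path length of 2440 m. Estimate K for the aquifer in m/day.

83.6

Cross-sectional area A = 798 × 44.7 = 35671 m².
Hydraulic gradient i = Δh / L = 5.00 / 2440 = 0.002049.
From Q = K·A·i, K = Q / (A·i) = 6110 / (35671 × 0.002049) = 83.59 m/day.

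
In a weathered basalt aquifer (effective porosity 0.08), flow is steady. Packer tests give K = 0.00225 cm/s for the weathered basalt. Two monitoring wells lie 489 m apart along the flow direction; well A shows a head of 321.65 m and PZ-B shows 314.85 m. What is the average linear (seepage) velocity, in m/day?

Convert K: 0.00225 cm/s × 864 = 1.944 m/day.
Hydraulic gradient i = (321.65 − 314.85) / 489 = 6.8 / 489 = 0.01391.
Darcy flux q = K · i = 1.944 × 0.01391 = 0.02703 m/day.
Seepage velocity v = q / n_e = 0.02703 / 0.08 = 0.3379 m/day.

0.338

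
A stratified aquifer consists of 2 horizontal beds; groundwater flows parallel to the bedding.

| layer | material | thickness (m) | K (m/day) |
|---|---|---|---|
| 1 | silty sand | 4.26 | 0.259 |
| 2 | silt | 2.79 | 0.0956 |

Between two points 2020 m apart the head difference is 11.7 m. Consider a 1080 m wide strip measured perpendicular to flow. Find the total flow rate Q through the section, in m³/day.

Flow is parallel to layering, so each bed carries its own Darcy discharge and the transmissivities add.
Σ(K_i·b_i) = 0.259×4.26 + 0.0956×2.79 = 1.370 m²/day.
Hydraulic gradient i = Δh / L = 11.7 / 2020 = 0.005792.
Q = Σ(K_i·b_i) · W · i = 1.370 × 1080 × 0.005792 = 8.570 m³/day.

8.57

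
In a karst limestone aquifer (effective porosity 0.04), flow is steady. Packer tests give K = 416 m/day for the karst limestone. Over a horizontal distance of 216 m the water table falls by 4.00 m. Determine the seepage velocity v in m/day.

Hydraulic gradient i = Δh / L = 4.00 / 216 = 0.01852.
Darcy flux q = K · i = 416.0 × 0.01852 = 7.704 m/day.
Seepage velocity v = q / n_e = 7.704 / 0.04 = 192.6 m/day.

193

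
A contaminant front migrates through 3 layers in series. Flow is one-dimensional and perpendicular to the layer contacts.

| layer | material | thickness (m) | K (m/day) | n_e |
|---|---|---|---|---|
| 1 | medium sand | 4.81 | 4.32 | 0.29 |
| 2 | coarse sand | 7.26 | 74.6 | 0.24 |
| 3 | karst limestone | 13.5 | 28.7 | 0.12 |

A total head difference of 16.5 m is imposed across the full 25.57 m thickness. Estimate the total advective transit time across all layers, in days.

0.485

With flow normal to the layers, continuity requires the same specific discharge q through every layer.
Σ(b_i/K_i) = 4.81/4.32 + 7.26/74.6 + 13.5/28.7 = 1.681 d.
q = Δh / Σ(b_i/K_i) = 16.5 / 1.681 = 9.815 m/day.
In each layer the seepage velocity is v_i = q/n_i, so the layer transit time is t_i = b_i·n_i / q:
  layer 1 (medium sand): t_1 = 4.81 × 0.29 / 9.815 = 0.1421 d
  layer 2 (coarse sand): t_2 = 7.26 × 0.24 / 9.815 = 0.1775 d
  layer 3 (karst limestone): t_3 = 13.5 × 0.12 / 9.815 = 0.1651 d
Total t = Σ t_i = 0.4847 days.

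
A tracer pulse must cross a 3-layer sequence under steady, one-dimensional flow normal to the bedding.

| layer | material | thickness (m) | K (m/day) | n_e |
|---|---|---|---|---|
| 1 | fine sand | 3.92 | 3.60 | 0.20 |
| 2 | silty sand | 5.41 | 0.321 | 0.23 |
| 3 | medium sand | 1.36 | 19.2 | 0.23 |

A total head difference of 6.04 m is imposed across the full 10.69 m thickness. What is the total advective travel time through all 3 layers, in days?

6.98

With flow normal to the layers, continuity requires the same specific discharge q through every layer.
Σ(b_i/K_i) = 3.92/3.60 + 5.41/0.321 + 1.36/19.2 = 18.01 d.
q = Δh / Σ(b_i/K_i) = 6.04 / 18.01 = 0.3353 m/day.
In each layer the seepage velocity is v_i = q/n_i, so the layer transit time is t_i = b_i·n_i / q:
  layer 1 (fine sand): t_1 = 3.92 × 0.20 / 0.3353 = 2.338 d
  layer 2 (silty sand): t_2 = 5.41 × 0.23 / 0.3353 = 3.711 d
  layer 3 (medium sand): t_3 = 1.36 × 0.23 / 0.3353 = 0.9329 d
Total t = Σ t_i = 6.982 days.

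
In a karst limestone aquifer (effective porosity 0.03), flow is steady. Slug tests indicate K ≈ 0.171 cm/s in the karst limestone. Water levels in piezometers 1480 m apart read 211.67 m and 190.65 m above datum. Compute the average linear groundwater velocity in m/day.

69.9

Convert K: 0.171 cm/s × 864 = 147.7 m/day.
Hydraulic gradient i = (211.67 − 190.65) / 1480 = 21.02 / 1480 = 0.01420.
Darcy flux q = K · i = 147.7 × 0.01420 = 2.098 m/day.
Seepage velocity v = q / n_e = 2.098 / 0.03 = 69.95 m/day.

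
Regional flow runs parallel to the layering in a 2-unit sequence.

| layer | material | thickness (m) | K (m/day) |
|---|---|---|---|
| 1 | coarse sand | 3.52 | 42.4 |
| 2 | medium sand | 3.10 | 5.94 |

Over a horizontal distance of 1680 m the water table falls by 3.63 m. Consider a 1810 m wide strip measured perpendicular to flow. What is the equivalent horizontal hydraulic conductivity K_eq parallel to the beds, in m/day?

25.3

Flow is parallel to layering, so each bed carries its own Darcy discharge and the transmissivities add.
Σ(K_i·b_i) = 42.4×3.52 + 5.94×3.10 = 167.7 m²/day.
Total thickness b = 6.620 m, so K_eq = Σ(K_i·b_i)/b = 25.33 m/day.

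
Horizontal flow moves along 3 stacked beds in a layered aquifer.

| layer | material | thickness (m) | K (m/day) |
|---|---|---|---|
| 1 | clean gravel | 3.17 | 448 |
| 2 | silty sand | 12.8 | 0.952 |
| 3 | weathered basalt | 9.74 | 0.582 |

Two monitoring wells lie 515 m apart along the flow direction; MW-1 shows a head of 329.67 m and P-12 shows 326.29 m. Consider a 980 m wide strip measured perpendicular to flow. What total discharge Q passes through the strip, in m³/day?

9250

Flow is parallel to layering, so each bed carries its own Darcy discharge and the transmissivities add.
Σ(K_i·b_i) = 448×3.17 + 0.952×12.8 + 0.582×9.74 = 1438 m²/day.
Hydraulic gradient i = (329.67 − 326.29) / 515 = 3.38 / 515 = 0.006563.
Q = Σ(K_i·b_i) · W · i = 1438 × 980 × 0.006563 = 9249 m³/day.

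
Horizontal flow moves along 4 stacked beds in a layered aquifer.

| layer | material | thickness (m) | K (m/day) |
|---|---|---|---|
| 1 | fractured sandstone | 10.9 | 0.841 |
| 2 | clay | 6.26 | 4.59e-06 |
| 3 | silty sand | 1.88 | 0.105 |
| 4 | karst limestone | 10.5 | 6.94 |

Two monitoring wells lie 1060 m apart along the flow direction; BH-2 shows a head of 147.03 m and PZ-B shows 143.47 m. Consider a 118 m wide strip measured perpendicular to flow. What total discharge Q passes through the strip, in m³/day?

Flow is parallel to layering, so each bed carries its own Darcy discharge and the transmissivities add.
Σ(K_i·b_i) = 0.841×10.9 + 4.59e-06×6.26 + 0.105×1.88 + 6.94×10.5 = 82.23 m²/day.
Hydraulic gradient i = (147.03 − 143.47) / 1060 = 3.56 / 1060 = 0.003358.
Q = Σ(K_i·b_i) · W · i = 82.23 × 118 × 0.003358 = 32.59 m³/day.

32.6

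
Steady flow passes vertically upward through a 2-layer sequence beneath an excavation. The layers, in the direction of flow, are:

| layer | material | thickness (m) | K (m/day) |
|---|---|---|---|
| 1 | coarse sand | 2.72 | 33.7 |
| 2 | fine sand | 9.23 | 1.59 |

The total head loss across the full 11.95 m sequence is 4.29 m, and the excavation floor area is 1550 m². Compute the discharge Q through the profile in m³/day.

1130

Flow is perpendicular to layering, so the layers act in series and the equivalent K is the thickness-weighted harmonic mean.
Total thickness L = 2.72 + 9.23 = 11.95 m.
Σ(b_i/K_i) = 2.72/33.7 + 9.23/1.59 = 5.886 d.
K_eq = L / Σ(b_i/K_i) = 11.95 / 5.886 = 2.030 m/day.
Q = K_eq · A · (Δh/L) = 2.030 × 1550 × (4.29/11.95) = 1130 m³/day.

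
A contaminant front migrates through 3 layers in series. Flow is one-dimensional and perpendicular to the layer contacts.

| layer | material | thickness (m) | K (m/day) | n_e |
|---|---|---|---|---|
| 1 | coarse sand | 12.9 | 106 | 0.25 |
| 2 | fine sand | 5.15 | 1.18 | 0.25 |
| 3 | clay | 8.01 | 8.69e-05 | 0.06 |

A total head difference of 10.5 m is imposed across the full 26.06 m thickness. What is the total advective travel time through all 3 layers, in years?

120

With flow normal to the layers, continuity requires the same specific discharge q through every layer.
Σ(b_i/K_i) = 12.9/106 + 5.15/1.18 + 8.01/8.69e-05 = 92179 d.
q = Δh / Σ(b_i/K_i) = 10.5 / 92179 = 0.0001139 m/day.
In each layer the seepage velocity is v_i = q/n_i, so the layer transit time is t_i = b_i·n_i / q:
  layer 1 (coarse sand): t_1 = 12.9 × 0.25 / 0.0001139 = 28312 d
  layer 2 (fine sand): t_2 = 5.15 × 0.25 / 0.0001139 = 11303 d
  layer 3 (clay): t_3 = 8.01 × 0.06 / 0.0001139 = 4219 d
Total t = Σ t_i = 43834 days = 120.0 years.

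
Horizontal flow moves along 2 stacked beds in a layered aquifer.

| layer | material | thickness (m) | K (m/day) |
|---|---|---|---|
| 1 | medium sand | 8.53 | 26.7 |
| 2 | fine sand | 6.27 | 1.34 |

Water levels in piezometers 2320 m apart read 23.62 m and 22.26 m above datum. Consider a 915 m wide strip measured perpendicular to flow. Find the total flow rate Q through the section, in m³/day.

Flow is parallel to layering, so each bed carries its own Darcy discharge and the transmissivities add.
Σ(K_i·b_i) = 26.7×8.53 + 1.34×6.27 = 236.2 m²/day.
Hydraulic gradient i = (23.62 − 22.26) / 2320 = 1.36 / 2320 = 0.0005862.
Q = Σ(K_i·b_i) · W · i = 236.2 × 915 × 0.0005862 = 126.7 m³/day.

127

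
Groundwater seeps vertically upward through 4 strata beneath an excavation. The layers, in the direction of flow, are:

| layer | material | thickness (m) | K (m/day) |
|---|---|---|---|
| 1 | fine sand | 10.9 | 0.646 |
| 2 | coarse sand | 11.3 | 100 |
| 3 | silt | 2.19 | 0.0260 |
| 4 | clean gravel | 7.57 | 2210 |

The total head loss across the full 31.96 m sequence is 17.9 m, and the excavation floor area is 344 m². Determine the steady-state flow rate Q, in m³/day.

Flow is perpendicular to layering, so the layers act in series and the equivalent K is the thickness-weighted harmonic mean.
Total thickness L = 10.9 + 11.3 + 2.19 + 7.57 = 31.96 m.
Σ(b_i/K_i) = 10.9/0.646 + 11.3/100 + 2.19/0.0260 + 7.57/2210 = 101.2 d.
K_eq = L / Σ(b_i/K_i) = 31.96 / 101.2 = 0.3157 m/day.
Q = K_eq · A · (Δh/L) = 0.3157 × 344 × (17.9/31.96) = 60.83 m³/day.

60.8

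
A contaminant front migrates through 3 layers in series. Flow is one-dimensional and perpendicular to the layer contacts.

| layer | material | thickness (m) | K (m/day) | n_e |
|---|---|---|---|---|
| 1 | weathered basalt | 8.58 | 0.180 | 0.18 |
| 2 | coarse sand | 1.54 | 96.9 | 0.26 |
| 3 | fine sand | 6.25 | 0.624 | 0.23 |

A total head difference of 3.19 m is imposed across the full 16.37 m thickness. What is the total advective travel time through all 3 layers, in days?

61.2

With flow normal to the layers, continuity requires the same specific discharge q through every layer.
Σ(b_i/K_i) = 8.58/0.180 + 1.54/96.9 + 6.25/0.624 = 57.70 d.
q = Δh / Σ(b_i/K_i) = 3.19 / 57.70 = 0.05529 m/day.
In each layer the seepage velocity is v_i = q/n_i, so the layer transit time is t_i = b_i·n_i / q:
  layer 1 (weathered basalt): t_1 = 8.58 × 0.18 / 0.05529 = 27.93 d
  layer 2 (coarse sand): t_2 = 1.54 × 0.26 / 0.05529 = 7.242 d
  layer 3 (fine sand): t_3 = 6.25 × 0.23 / 0.05529 = 26.00 d
Total t = Σ t_i = 61.18 days.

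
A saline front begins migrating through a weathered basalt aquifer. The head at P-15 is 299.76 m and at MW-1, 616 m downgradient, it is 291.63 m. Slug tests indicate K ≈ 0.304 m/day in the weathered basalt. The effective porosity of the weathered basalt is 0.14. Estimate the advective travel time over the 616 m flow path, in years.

58.8

Hydraulic gradient i = (299.76 − 291.63) / 616 = 8.13 / 616 = 0.01320.
Darcy flux q = K · i = 0.3040 × 0.01320 = 0.004012 m/day.
Seepage velocity v = q / n_e = 0.004012 / 0.14 = 0.02866 m/day.
Travel time t = L / v = 616 / 0.02866 = 21494 days = 58.85 years.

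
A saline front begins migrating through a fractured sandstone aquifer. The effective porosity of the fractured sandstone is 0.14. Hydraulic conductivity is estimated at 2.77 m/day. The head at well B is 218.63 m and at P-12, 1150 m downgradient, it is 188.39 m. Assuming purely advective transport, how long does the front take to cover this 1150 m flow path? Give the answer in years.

Hydraulic gradient i = (218.63 − 188.39) / 1150 = 30.24 / 1150 = 0.02630.
Darcy flux q = K · i = 2.770 × 0.02630 = 0.07284 m/day.
Seepage velocity v = q / n_e = 0.07284 / 0.14 = 0.5203 m/day.
Travel time t = L / v = 1150 / 0.5203 = 2210 days = 6.052 years.

6.05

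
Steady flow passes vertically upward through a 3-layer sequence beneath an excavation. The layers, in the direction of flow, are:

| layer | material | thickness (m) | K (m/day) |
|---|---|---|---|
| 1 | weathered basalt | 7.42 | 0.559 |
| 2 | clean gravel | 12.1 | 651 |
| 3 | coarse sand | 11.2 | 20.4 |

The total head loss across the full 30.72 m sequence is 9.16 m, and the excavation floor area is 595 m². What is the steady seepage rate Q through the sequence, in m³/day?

Flow is perpendicular to layering, so the layers act in series and the equivalent K is the thickness-weighted harmonic mean.
Total thickness L = 7.42 + 12.1 + 11.2 = 30.72 m.
Σ(b_i/K_i) = 7.42/0.559 + 12.1/651 + 11.2/20.4 = 13.84 d.
K_eq = L / Σ(b_i/K_i) = 30.72 / 13.84 = 2.219 m/day.
Q = K_eq · A · (Δh/L) = 2.219 × 595 × (9.16/30.72) = 393.8 m³/day.

394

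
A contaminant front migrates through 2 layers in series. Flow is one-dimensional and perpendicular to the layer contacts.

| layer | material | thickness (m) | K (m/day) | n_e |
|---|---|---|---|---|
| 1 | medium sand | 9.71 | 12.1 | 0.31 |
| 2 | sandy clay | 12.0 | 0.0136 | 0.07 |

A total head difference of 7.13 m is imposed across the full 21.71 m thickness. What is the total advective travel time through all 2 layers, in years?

With flow normal to the layers, continuity requires the same specific discharge q through every layer.
Σ(b_i/K_i) = 9.71/12.1 + 12.0/0.0136 = 883.2 d.
q = Δh / Σ(b_i/K_i) = 7.13 / 883.2 = 0.008073 m/day.
In each layer the seepage velocity is v_i = q/n_i, so the layer transit time is t_i = b_i·n_i / q:
  layer 1 (medium sand): t_1 = 9.71 × 0.31 / 0.008073 = 372.8 d
  layer 2 (sandy clay): t_2 = 12.0 × 0.07 / 0.008073 = 104.0 d
Total t = Σ t_i = 476.9 days = 1.306 years.

1.31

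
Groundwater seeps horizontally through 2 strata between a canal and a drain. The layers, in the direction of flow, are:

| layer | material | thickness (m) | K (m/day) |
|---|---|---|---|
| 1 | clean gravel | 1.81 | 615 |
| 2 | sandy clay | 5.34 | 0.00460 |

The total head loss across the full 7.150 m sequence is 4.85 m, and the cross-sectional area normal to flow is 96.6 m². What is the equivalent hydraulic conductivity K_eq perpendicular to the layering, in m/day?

0.00616

Flow is perpendicular to layering, so the layers act in series and the equivalent K is the thickness-weighted harmonic mean.
Total thickness L = 1.81 + 5.34 = 7.150 m.
Σ(b_i/K_i) = 1.81/615 + 5.34/0.00460 = 1161 d.
K_eq = L / Σ(b_i/K_i) = 7.150 / 1161 = 0.006159 m/day.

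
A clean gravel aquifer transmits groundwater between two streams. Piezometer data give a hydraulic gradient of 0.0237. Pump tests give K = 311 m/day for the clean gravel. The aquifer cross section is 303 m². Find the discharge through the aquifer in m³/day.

2230

Hydraulic gradient i = 0.0237.
Darcy's law: Q = K · A · i = 311.0 × 303.0 × 0.02370 = 2233 m³/day.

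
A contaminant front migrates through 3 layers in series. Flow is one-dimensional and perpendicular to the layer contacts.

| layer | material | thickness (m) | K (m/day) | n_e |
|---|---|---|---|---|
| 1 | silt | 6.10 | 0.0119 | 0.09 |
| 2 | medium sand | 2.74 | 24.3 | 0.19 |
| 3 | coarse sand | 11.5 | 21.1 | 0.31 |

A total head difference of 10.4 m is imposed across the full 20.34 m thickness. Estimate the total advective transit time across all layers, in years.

0.626

With flow normal to the layers, continuity requires the same specific discharge q through every layer.
Σ(b_i/K_i) = 6.10/0.0119 + 2.74/24.3 + 11.5/21.1 = 513.3 d.
q = Δh / Σ(b_i/K_i) = 10.4 / 513.3 = 0.02026 m/day.
In each layer the seepage velocity is v_i = q/n_i, so the layer transit time is t_i = b_i·n_i / q:
  layer 1 (silt): t_1 = 6.10 × 0.09 / 0.02026 = 27.09 d
  layer 2 (medium sand): t_2 = 2.74 × 0.19 / 0.02026 = 25.69 d
  layer 3 (coarse sand): t_3 = 11.5 × 0.31 / 0.02026 = 175.9 d
Total t = Σ t_i = 228.7 days = 0.6262 years.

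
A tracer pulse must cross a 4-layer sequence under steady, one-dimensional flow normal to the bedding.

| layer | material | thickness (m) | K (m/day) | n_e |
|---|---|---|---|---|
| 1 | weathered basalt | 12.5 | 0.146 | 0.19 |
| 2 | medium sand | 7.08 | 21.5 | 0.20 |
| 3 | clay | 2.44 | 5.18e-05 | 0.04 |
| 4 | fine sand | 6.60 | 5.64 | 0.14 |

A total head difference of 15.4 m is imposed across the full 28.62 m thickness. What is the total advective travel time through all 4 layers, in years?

With flow normal to the layers, continuity requires the same specific discharge q through every layer.
Σ(b_i/K_i) = 12.5/0.146 + 7.08/21.5 + 2.44/5.18e-05 + 6.60/5.64 = 47191 d.
q = Δh / Σ(b_i/K_i) = 15.4 / 47191 = 0.0003263 m/day.
In each layer the seepage velocity is v_i = q/n_i, so the layer transit time is t_i = b_i·n_i / q:
  layer 1 (weathered basalt): t_1 = 12.5 × 0.19 / 0.0003263 = 7278 d
  layer 2 (medium sand): t_2 = 7.08 × 0.20 / 0.0003263 = 4339 d
  layer 3 (clay): t_3 = 2.44 × 0.04 / 0.0003263 = 299.1 d
  layer 4 (fine sand): t_4 = 6.60 × 0.14 / 0.0003263 = 2831 d
Total t = Σ t_i = 14748 days = 40.38 years.

40.4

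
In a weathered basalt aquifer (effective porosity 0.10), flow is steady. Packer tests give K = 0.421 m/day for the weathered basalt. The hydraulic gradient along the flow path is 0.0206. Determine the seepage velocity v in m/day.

0.0867

Hydraulic gradient i = 0.0206.
Darcy flux q = K · i = 0.4210 × 0.02060 = 0.008673 m/day.
Seepage velocity v = q / n_e = 0.008673 / 0.10 = 0.08673 m/day.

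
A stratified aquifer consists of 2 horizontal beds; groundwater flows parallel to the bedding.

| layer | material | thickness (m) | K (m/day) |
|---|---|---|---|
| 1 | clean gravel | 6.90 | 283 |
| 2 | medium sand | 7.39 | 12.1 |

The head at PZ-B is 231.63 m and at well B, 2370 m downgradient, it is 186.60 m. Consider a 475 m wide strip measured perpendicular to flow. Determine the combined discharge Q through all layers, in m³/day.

Flow is parallel to layering, so each bed carries its own Darcy discharge and the transmissivities add.
Σ(K_i·b_i) = 283×6.90 + 12.1×7.39 = 2042 m²/day.
Hydraulic gradient i = (231.63 − 186.60) / 2370 = 45.03 / 2370 = 0.01900.
Q = Σ(K_i·b_i) · W · i = 2042 × 475 × 0.01900 = 18430 m³/day.

18400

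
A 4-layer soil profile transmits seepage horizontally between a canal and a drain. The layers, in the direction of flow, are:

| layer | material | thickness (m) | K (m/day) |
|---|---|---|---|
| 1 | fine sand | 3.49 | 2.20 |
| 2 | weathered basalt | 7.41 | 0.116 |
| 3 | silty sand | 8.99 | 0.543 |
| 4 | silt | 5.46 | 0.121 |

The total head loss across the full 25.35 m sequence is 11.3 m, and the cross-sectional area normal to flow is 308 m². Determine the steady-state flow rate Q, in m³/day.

Flow is perpendicular to layering, so the layers act in series and the equivalent K is the thickness-weighted harmonic mean.
Total thickness L = 3.49 + 7.41 + 8.99 + 5.46 = 25.35 m.
Σ(b_i/K_i) = 3.49/2.20 + 7.41/0.116 + 8.99/0.543 + 5.46/0.121 = 127.1 d.
K_eq = L / Σ(b_i/K_i) = 25.35 / 127.1 = 0.1994 m/day.
Q = K_eq · A · (Δh/L) = 0.1994 × 308 × (11.3/25.35) = 27.37 m³/day.

27.4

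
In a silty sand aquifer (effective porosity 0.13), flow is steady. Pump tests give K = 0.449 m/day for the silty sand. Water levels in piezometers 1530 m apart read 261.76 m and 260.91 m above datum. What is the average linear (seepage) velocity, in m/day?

Hydraulic gradient i = (261.76 − 260.91) / 1530 = 0.85 / 1530 = 0.0005556.
Darcy flux q = K · i = 0.4490 × 0.0005556 = 0.0002494 m/day.
Seepage velocity v = q / n_e = 0.0002494 / 0.13 = 0.001919 m/day.

0.00192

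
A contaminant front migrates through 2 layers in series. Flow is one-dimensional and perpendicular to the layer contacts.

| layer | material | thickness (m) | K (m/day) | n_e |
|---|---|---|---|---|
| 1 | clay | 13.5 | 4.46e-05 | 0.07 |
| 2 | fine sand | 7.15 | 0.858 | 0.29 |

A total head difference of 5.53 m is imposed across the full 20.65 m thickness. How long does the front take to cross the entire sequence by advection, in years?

452

With flow normal to the layers, continuity requires the same specific discharge q through every layer.
Σ(b_i/K_i) = 13.5/4.46e-05 + 7.15/0.858 = 3.027e+05 d.
q = Δh / Σ(b_i/K_i) = 5.53 / 3.027e+05 = 1.827e-05 m/day.
In each layer the seepage velocity is v_i = q/n_i, so the layer transit time is t_i = b_i·n_i / q:
  layer 1 (clay): t_1 = 13.5 × 0.07 / 1.827e-05 = 51727 d
  layer 2 (fine sand): t_2 = 7.15 × 0.29 / 1.827e-05 = 1.135e+05 d
Total t = Σ t_i = 1.652e+05 days = 452.4 years.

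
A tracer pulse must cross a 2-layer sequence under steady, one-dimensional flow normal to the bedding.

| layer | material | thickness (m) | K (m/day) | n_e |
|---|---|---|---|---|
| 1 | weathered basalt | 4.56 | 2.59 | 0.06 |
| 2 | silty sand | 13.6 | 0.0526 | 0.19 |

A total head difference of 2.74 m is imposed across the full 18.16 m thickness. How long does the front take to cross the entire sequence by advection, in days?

271

With flow normal to the layers, continuity requires the same specific discharge q through every layer.
Σ(b_i/K_i) = 4.56/2.59 + 13.6/0.0526 = 260.3 d.
q = Δh / Σ(b_i/K_i) = 2.74 / 260.3 = 0.01053 m/day.
In each layer the seepage velocity is v_i = q/n_i, so the layer transit time is t_i = b_i·n_i / q:
  layer 1 (weathered basalt): t_1 = 4.56 × 0.06 / 0.01053 = 25.99 d
  layer 2 (silty sand): t_2 = 13.6 × 0.19 / 0.01053 = 245.5 d
Total t = Σ t_i = 271.5 days.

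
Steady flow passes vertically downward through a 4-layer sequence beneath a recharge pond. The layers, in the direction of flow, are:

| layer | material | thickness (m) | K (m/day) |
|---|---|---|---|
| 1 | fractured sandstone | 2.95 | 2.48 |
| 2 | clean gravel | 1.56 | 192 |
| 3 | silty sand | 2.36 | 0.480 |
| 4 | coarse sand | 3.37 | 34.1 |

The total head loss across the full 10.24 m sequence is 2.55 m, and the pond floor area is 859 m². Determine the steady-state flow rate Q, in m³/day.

353

Flow is perpendicular to layering, so the layers act in series and the equivalent K is the thickness-weighted harmonic mean.
Total thickness L = 2.95 + 1.56 + 2.36 + 3.37 = 10.24 m.
Σ(b_i/K_i) = 2.95/2.48 + 1.56/192 + 2.36/0.480 + 3.37/34.1 = 6.213 d.
K_eq = L / Σ(b_i/K_i) = 10.24 / 6.213 = 1.648 m/day.
Q = K_eq · A · (Δh/L) = 1.648 × 859 × (2.55/10.24) = 352.6 m³/day.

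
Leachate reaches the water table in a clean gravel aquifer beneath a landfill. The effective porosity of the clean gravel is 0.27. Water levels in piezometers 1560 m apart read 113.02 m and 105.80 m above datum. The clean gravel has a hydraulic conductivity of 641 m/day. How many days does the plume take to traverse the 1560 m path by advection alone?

Hydraulic gradient i = (113.02 − 105.80) / 1560 = 7.22 / 1560 = 0.004628.
Darcy flux q = K · i = 641.0 × 0.004628 = 2.967 m/day.
Seepage velocity v = q / n_e = 2.967 / 0.27 = 10.99 m/day.
Travel time t = L / v = 1560 / 10.99 = 142.0 days.

142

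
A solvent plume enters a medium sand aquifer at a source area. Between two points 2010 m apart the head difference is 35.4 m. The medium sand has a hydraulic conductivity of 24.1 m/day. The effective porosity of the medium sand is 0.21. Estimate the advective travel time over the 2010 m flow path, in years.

Hydraulic gradient i = Δh / L = 35.4 / 2010 = 0.01761.
Darcy flux q = K · i = 24.10 × 0.01761 = 0.4244 m/day.
Seepage velocity v = q / n_e = 0.4244 / 0.21 = 2.021 m/day.
Travel time t = L / v = 2010 / 2.021 = 994.5 days = 2.723 years.

2.72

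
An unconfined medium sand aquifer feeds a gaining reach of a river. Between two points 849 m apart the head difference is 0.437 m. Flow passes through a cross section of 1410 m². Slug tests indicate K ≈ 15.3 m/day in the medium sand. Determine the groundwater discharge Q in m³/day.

Hydraulic gradient i = Δh / L = 0.437 / 849 = 0.0005147.
Darcy's law: Q = K · A · i = 15.30 × 1410 × 0.0005147 = 11.10 m³/day.

11.1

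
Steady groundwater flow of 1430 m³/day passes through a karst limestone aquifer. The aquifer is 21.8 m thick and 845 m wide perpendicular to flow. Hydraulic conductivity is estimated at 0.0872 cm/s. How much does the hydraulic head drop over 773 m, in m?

0.796

Convert K: 0.0872 cm/s × 864 = 75.34 m/day.
Cross-sectional area A = 845 × 21.8 = 18421 m².
From Q = K·A·i, i = Q / (K·A) = 1430 / (75.34 × 18421) = 0.001030.
Head loss Δh = i · L = 0.001030 × 773 = 0.7965 m.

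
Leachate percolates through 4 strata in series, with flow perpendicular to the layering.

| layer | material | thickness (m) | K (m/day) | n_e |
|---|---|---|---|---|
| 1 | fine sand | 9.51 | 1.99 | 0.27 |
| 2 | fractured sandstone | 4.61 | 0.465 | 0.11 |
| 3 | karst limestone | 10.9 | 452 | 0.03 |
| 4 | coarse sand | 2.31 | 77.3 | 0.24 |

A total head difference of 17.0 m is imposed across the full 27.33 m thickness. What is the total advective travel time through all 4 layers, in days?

3.43

With flow normal to the layers, continuity requires the same specific discharge q through every layer.
Σ(b_i/K_i) = 9.51/1.99 + 4.61/0.465 + 10.9/452 + 2.31/77.3 = 14.75 d.
q = Δh / Σ(b_i/K_i) = 17.0 / 14.75 = 1.153 m/day.
In each layer the seepage velocity is v_i = q/n_i, so the layer transit time is t_i = b_i·n_i / q:
  layer 1 (fine sand): t_1 = 9.51 × 0.27 / 1.153 = 2.227 d
  layer 2 (fractured sandstone): t_2 = 4.61 × 0.11 / 1.153 = 0.4399 d
  layer 3 (karst limestone): t_3 = 10.9 × 0.03 / 1.153 = 0.2837 d
  layer 4 (coarse sand): t_4 = 2.31 × 0.24 / 1.153 = 0.4809 d
Total t = Σ t_i = 3.432 days.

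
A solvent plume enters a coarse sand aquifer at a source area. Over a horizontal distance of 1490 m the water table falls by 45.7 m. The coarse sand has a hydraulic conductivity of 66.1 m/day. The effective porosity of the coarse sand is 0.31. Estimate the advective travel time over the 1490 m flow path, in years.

Hydraulic gradient i = Δh / L = 45.7 / 1490 = 0.03067.
Darcy flux q = K · i = 66.10 × 0.03067 = 2.027 m/day.
Seepage velocity v = q / n_e = 2.027 / 0.31 = 6.540 m/day.
Travel time t = L / v = 1490 / 6.540 = 227.8 days = 0.6238 years.

0.624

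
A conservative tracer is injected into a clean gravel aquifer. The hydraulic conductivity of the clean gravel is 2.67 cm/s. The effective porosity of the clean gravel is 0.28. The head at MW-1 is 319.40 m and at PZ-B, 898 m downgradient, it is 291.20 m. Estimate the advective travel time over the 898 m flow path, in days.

Convert K: 2.67 cm/s × 864 = 2307 m/day.
Hydraulic gradient i = (319.40 − 291.20) / 898 = 28.2 / 898 = 0.03140.
Darcy flux q = K · i = 2307 × 0.03140 = 72.44 m/day.
Seepage velocity v = q / n_e = 72.44 / 0.28 = 258.7 m/day.
Travel time t = L / v = 898 / 258.7 = 3.471 days.

3.47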